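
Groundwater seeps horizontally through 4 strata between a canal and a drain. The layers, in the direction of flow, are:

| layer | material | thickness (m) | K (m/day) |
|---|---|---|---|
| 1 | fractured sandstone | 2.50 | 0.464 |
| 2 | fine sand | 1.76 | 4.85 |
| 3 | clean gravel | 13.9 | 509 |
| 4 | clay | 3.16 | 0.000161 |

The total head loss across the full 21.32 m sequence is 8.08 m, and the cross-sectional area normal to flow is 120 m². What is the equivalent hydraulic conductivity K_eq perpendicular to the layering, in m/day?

Flow is perpendicular to layering, so the layers act in series and the equivalent K is the thickness-weighted harmonic mean.
Total thickness L = 2.50 + 1.76 + 13.9 + 3.16 = 21.32 m.
Σ(b_i/K_i) = 2.50/0.464 + 1.76/4.85 + 13.9/509 + 3.16/0.000161 = 19633 d.
K_eq = L / Σ(b_i/K_i) = 21.32 / 19633 = 0.001086 m/day.

0.00109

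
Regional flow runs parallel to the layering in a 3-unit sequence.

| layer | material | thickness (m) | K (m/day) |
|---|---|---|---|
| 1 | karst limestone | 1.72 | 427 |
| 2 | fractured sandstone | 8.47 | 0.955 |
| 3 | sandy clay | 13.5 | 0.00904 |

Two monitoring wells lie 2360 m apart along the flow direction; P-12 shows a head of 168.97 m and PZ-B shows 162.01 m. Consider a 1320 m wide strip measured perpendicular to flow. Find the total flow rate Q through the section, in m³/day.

Flow is parallel to layering, so each bed carries its own Darcy discharge and the transmissivities add.
Σ(K_i·b_i) = 427×1.72 + 0.955×8.47 + 0.00904×13.5 = 742.7 m²/day.
Hydraulic gradient i = (168.97 − 162.01) / 2360 = 6.96 / 2360 = 0.002949.
Q = Σ(K_i·b_i) · W · i = 742.7 × 1320 × 0.002949 = 2891 m³/day.

2890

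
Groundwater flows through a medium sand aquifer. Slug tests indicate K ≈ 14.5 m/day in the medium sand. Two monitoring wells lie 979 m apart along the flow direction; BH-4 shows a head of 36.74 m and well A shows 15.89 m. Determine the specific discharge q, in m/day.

Hydraulic gradient i = (36.74 − 15.89) / 979 = 20.85 / 979 = 0.02130.
Specific discharge q = K · i = 14.50 × 0.02130 = 0.3088 m/day.

0.309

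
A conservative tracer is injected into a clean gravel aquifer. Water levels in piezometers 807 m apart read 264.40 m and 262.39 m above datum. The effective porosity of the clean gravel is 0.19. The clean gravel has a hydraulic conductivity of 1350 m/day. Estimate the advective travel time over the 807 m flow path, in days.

45.6

Hydraulic gradient i = (264.40 − 262.39) / 807 = 2.01 / 807 = 0.002491.
Darcy flux q = K · i = 1350 × 0.002491 = 3.362 m/day.
Seepage velocity v = q / n_e = 3.362 / 0.19 = 17.70 m/day.
Travel time t = L / v = 807 / 17.70 = 45.60 days.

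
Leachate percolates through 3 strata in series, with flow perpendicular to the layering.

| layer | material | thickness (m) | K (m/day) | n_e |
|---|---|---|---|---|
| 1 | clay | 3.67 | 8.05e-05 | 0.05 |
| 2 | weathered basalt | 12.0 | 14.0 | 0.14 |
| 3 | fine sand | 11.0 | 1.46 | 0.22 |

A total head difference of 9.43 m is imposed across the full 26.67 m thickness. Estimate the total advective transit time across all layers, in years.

With flow normal to the layers, continuity requires the same specific discharge q through every layer.
Σ(b_i/K_i) = 3.67/8.05e-05 + 12.0/14.0 + 11.0/1.46 = 45598 d.
q = Δh / Σ(b_i/K_i) = 9.43 / 45598 = 0.0002068 m/day.
In each layer the seepage velocity is v_i = q/n_i, so the layer transit time is t_i = b_i·n_i / q:
  layer 1 (clay): t_1 = 3.67 × 0.05 / 0.0002068 = 887.3 d
  layer 2 (weathered basalt): t_2 = 12.0 × 0.14 / 0.0002068 = 8124 d
  layer 3 (fine sand): t_3 = 11.0 × 0.22 / 0.0002068 = 11702 d
Total t = Σ t_i = 20713 days = 56.71 years.

56.7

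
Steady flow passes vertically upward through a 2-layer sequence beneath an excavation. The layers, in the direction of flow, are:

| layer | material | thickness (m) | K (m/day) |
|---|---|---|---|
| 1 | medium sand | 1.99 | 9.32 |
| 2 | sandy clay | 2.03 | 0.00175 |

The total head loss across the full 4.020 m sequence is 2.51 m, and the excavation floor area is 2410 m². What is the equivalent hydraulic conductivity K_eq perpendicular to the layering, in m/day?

0.00346

Flow is perpendicular to layering, so the layers act in series and the equivalent K is the thickness-weighted harmonic mean.
Total thickness L = 1.99 + 2.03 = 4.020 m.
Σ(b_i/K_i) = 1.99/9.32 + 2.03/0.00175 = 1160 d.
K_eq = L / Σ(b_i/K_i) = 4.020 / 1160 = 0.003465 m/day.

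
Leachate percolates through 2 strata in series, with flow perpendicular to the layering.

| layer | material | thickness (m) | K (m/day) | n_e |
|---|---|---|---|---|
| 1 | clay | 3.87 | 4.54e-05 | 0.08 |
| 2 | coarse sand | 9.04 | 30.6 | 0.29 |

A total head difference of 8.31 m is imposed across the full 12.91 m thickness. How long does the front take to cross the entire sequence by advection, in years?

With flow normal to the layers, continuity requires the same specific discharge q through every layer.
Σ(b_i/K_i) = 3.87/4.54e-05 + 9.04/30.6 = 85243 d.
q = Δh / Σ(b_i/K_i) = 8.31 / 85243 = 9.749e-05 m/day.
In each layer the seepage velocity is v_i = q/n_i, so the layer transit time is t_i = b_i·n_i / q:
  layer 1 (clay): t_1 = 3.87 × 0.08 / 9.749e-05 = 3176 d
  layer 2 (coarse sand): t_2 = 9.04 × 0.29 / 9.749e-05 = 26892 d
Total t = Σ t_i = 30068 days = 82.32 years.

82.3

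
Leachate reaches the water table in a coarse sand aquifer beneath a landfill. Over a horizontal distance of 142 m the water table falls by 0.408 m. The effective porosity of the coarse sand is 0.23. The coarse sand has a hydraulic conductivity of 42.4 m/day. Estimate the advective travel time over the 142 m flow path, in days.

Hydraulic gradient i = Δh / L = 0.408 / 142 = 0.002873.
Darcy flux q = K · i = 42.40 × 0.002873 = 0.1218 m/day.
Seepage velocity v = q / n_e = 0.1218 / 0.23 = 0.5297 m/day.
Travel time t = L / v = 142 / 0.5297 = 268.1 days.

268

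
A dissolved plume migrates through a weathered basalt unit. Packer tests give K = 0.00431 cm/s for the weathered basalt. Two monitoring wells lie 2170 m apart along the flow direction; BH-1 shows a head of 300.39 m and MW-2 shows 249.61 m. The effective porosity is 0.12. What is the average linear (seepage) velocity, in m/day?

0.726

Convert K: 0.00431 cm/s × 864 = 3.724 m/day.
Hydraulic gradient i = (300.39 − 249.61) / 2170 = 50.78 / 2170 = 0.02340.
Darcy flux q = K · i = 3.724 × 0.02340 = 0.08714 m/day.
Seepage velocity v = q / n_e = 0.08714 / 0.12 = 0.7262 m/day.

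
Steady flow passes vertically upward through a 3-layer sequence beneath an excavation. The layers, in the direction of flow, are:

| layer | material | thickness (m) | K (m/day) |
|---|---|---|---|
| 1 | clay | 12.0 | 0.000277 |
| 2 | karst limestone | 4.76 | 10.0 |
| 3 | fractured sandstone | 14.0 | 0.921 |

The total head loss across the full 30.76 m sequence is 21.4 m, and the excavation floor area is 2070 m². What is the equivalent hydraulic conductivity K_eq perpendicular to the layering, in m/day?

Flow is perpendicular to layering, so the layers act in series and the equivalent K is the thickness-weighted harmonic mean.
Total thickness L = 12.0 + 4.76 + 14.0 = 30.76 m.
Σ(b_i/K_i) = 12.0/0.000277 + 4.76/10.0 + 14.0/0.921 = 43337 d.
K_eq = L / Σ(b_i/K_i) = 30.76 / 43337 = 0.0007098 m/day.

0.000710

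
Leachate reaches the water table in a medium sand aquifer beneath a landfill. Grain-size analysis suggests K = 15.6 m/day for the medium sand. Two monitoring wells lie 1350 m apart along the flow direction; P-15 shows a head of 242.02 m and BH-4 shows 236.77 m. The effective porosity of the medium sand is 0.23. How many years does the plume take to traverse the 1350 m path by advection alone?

Hydraulic gradient i = (242.02 − 236.77) / 1350 = 5.25 / 1350 = 0.003889.
Darcy flux q = K · i = 15.60 × 0.003889 = 0.06067 m/day.
Seepage velocity v = q / n_e = 0.06067 / 0.23 = 0.2638 m/day.
Travel time t = L / v = 1350 / 0.2638 = 5118 days = 14.01 years.

14.0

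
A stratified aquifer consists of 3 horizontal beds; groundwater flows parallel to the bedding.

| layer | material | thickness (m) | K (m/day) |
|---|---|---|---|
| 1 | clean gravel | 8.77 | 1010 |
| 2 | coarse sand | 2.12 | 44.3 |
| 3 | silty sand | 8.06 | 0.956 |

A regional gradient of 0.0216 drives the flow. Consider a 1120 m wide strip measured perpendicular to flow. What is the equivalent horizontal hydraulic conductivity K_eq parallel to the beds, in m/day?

Flow is parallel to layering, so each bed carries its own Darcy discharge and the transmissivities add.
Σ(K_i·b_i) = 1010×8.77 + 44.3×2.12 + 0.956×8.06 = 8959 m²/day.
Total thickness b = 18.95 m, so K_eq = Σ(K_i·b_i)/b = 472.8 m/day.

473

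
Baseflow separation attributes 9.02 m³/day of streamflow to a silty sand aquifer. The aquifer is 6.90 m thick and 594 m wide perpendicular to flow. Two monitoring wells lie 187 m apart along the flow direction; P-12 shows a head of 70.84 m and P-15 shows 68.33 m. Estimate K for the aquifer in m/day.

Cross-sectional area A = 594 × 6.90 = 4099 m².
Hydraulic gradient i = (70.84 − 68.33) / 187 = 2.51 / 187 = 0.01342.
From Q = K·A·i, K = Q / (A·i) = 9.02 / (4099 × 0.01342) = 0.1640 m/day.

0.164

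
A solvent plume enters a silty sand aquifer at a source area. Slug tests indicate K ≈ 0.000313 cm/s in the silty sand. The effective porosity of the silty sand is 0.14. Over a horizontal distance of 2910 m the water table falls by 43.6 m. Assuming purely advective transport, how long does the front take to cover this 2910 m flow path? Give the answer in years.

275

Convert K: 0.000313 cm/s × 864 = 0.2704 m/day.
Hydraulic gradient i = Δh / L = 43.6 / 2910 = 0.01498.
Darcy flux q = K · i = 0.2704 × 0.01498 = 0.004052 m/day.
Seepage velocity v = q / n_e = 0.004052 / 0.14 = 0.02894 m/day.
Travel time t = L / v = 2910 / 0.02894 = 1.005e+05 days = 275.3 years.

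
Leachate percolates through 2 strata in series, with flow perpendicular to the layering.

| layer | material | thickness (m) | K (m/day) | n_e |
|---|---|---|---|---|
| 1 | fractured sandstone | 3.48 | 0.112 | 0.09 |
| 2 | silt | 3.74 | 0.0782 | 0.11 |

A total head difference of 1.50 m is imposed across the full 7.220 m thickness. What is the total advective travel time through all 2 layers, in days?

With flow normal to the layers, continuity requires the same specific discharge q through every layer.
Σ(b_i/K_i) = 3.48/0.112 + 3.74/0.0782 = 78.90 d.
q = Δh / Σ(b_i/K_i) = 1.50 / 78.90 = 0.01901 m/day.
In each layer the seepage velocity is v_i = q/n_i, so the layer transit time is t_i = b_i·n_i / q:
  layer 1 (fractured sandstone): t_1 = 3.48 × 0.09 / 0.01901 = 16.47 d
  layer 2 (silt): t_2 = 3.74 × 0.11 / 0.01901 = 21.64 d
Total t = Σ t_i = 38.11 days.

38.1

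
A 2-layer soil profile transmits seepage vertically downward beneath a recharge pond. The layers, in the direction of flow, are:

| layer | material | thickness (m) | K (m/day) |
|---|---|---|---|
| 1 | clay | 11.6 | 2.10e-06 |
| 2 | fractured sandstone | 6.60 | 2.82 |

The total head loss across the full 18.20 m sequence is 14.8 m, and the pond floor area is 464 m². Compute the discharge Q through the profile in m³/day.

0.00124

Flow is perpendicular to layering, so the layers act in series and the equivalent K is the thickness-weighted harmonic mean.
Total thickness L = 11.6 + 6.60 = 18.20 m.
Σ(b_i/K_i) = 11.6/2.10e-06 + 6.60/2.82 = 5.524e+06 d.
K_eq = L / Σ(b_i/K_i) = 18.20 / 5.524e+06 = 3.295e-06 m/day.
Q = K_eq · A · (Δh/L) = 3.295e-06 × 464 × (14.8/18.20) = 0.001243 m³/day.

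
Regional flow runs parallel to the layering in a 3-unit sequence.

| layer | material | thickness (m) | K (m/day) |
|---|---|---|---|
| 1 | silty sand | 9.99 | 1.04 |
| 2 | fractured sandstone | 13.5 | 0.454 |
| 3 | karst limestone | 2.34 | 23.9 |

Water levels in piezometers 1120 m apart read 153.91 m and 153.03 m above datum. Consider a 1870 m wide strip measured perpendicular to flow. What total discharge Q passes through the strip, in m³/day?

106

Flow is parallel to layering, so each bed carries its own Darcy discharge and the transmissivities add.
Σ(K_i·b_i) = 1.04×9.99 + 0.454×13.5 + 23.9×2.34 = 72.44 m²/day.
Hydraulic gradient i = (153.91 − 153.03) / 1120 = 0.88 / 1120 = 0.0007857.
Q = Σ(K_i·b_i) · W · i = 72.44 × 1870 × 0.0007857 = 106.4 m³/day.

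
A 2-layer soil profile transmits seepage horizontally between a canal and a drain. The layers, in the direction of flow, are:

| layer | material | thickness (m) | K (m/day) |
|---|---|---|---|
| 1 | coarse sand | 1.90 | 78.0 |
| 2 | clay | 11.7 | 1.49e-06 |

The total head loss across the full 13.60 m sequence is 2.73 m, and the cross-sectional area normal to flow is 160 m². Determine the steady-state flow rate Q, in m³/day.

Flow is perpendicular to layering, so the layers act in series and the equivalent K is the thickness-weighted harmonic mean.
Total thickness L = 1.90 + 11.7 = 13.60 m.
Σ(b_i/K_i) = 1.90/78.0 + 11.7/1.49e-06 = 7.852e+06 d.
K_eq = L / Σ(b_i/K_i) = 13.60 / 7.852e+06 = 1.732e-06 m/day.
Q = K_eq · A · (Δh/L) = 1.732e-06 × 160 × (2.73/13.60) = 5.563e-05 m³/day.

5.56e-05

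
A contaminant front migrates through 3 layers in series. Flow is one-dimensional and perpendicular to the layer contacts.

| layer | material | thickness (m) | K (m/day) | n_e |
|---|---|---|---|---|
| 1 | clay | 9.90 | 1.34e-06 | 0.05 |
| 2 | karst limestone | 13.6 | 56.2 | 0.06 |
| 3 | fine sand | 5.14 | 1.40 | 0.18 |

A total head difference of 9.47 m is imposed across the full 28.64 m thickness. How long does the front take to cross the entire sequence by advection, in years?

4780

With flow normal to the layers, continuity requires the same specific discharge q through every layer.
Σ(b_i/K_i) = 9.90/1.34e-06 + 13.6/56.2 + 5.14/1.40 = 7.388e+06 d.
q = Δh / Σ(b_i/K_i) = 9.47 / 7.388e+06 = 1.282e-06 m/day.
In each layer the seepage velocity is v_i = q/n_i, so the layer transit time is t_i = b_i·n_i / q:
  layer 1 (clay): t_1 = 9.90 × 0.05 / 1.282e-06 = 3.862e+05 d
  layer 2 (karst limestone): t_2 = 13.6 × 0.06 / 1.282e-06 = 6.366e+05 d
  layer 3 (fine sand): t_3 = 5.14 × 0.18 / 1.282e-06 = 7.218e+05 d
Total t = Σ t_i = 1.745e+06 days = 4776 years.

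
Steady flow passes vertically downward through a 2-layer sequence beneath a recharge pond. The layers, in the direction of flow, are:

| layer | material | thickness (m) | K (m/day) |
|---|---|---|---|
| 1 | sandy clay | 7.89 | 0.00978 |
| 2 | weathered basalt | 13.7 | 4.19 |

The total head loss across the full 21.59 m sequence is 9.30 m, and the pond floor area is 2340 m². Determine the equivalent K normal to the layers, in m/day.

Flow is perpendicular to layering, so the layers act in series and the equivalent K is the thickness-weighted harmonic mean.
Total thickness L = 7.89 + 13.7 = 21.59 m.
Σ(b_i/K_i) = 7.89/0.00978 + 13.7/4.19 = 810.0 d.
K_eq = L / Σ(b_i/K_i) = 21.59 / 810.0 = 0.02665 m/day.

0.0267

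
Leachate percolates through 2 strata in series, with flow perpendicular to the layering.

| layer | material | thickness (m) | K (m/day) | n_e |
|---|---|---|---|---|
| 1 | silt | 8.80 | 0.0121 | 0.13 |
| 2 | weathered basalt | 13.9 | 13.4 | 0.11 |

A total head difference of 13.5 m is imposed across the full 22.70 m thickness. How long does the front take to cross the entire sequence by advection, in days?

With flow normal to the layers, continuity requires the same specific discharge q through every layer.
Σ(b_i/K_i) = 8.80/0.0121 + 13.9/13.4 = 728.3 d.
q = Δh / Σ(b_i/K_i) = 13.5 / 728.3 = 0.01854 m/day.
In each layer the seepage velocity is v_i = q/n_i, so the layer transit time is t_i = b_i·n_i / q:
  layer 1 (silt): t_1 = 8.80 × 0.13 / 0.01854 = 61.72 d
  layer 2 (weathered basalt): t_2 = 13.9 × 0.11 / 0.01854 = 82.49 d
Total t = Σ t_i = 144.2 days.

144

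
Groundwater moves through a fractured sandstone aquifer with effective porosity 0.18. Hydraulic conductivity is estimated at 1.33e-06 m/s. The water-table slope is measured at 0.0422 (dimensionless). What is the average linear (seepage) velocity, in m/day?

0.0269

Convert K: 1.33e-06 m/s × 86400 = 0.1149 m/day.
Hydraulic gradient i = 0.0422.
Darcy flux q = K · i = 0.1149 × 0.04220 = 0.004849 m/day.
Seepage velocity v = q / n_e = 0.004849 / 0.18 = 0.02694 m/day.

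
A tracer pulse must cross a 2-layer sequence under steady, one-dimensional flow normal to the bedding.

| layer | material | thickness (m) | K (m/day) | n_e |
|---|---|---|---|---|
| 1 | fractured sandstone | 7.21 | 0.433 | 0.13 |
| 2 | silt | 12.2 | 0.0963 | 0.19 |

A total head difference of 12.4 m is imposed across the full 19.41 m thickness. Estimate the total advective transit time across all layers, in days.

With flow normal to the layers, continuity requires the same specific discharge q through every layer.
Σ(b_i/K_i) = 7.21/0.433 + 12.2/0.0963 = 143.3 d.
q = Δh / Σ(b_i/K_i) = 12.4 / 143.3 = 0.08651 m/day.
In each layer the seepage velocity is v_i = q/n_i, so the layer transit time is t_i = b_i·n_i / q:
  layer 1 (fractured sandstone): t_1 = 7.21 × 0.13 / 0.08651 = 10.83 d
  layer 2 (silt): t_2 = 12.2 × 0.19 / 0.08651 = 26.80 d
Total t = Σ t_i = 37.63 days.

37.6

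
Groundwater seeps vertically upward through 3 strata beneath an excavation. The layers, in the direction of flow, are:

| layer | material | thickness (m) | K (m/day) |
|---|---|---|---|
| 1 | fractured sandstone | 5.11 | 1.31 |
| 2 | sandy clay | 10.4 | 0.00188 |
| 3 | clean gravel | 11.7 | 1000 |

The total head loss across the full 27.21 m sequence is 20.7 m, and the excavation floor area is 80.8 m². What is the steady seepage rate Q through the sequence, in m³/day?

0.302

Flow is perpendicular to layering, so the layers act in series and the equivalent K is the thickness-weighted harmonic mean.
Total thickness L = 5.11 + 10.4 + 11.7 = 27.21 m.
Σ(b_i/K_i) = 5.11/1.31 + 10.4/0.00188 + 11.7/1000 = 5536 d.
K_eq = L / Σ(b_i/K_i) = 27.21 / 5536 = 0.004915 m/day.
Q = K_eq · A · (Δh/L) = 0.004915 × 80.8 × (20.7/27.21) = 0.3021 m³/day.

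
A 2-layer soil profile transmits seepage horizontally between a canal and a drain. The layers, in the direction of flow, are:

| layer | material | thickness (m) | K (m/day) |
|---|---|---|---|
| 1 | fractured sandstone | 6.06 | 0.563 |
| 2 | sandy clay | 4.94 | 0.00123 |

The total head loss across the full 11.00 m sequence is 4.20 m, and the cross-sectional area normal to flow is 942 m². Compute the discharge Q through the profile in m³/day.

0.982

Flow is perpendicular to layering, so the layers act in series and the equivalent K is the thickness-weighted harmonic mean.
Total thickness L = 6.06 + 4.94 = 11.00 m.
Σ(b_i/K_i) = 6.06/0.563 + 4.94/0.00123 = 4027 d.
K_eq = L / Σ(b_i/K_i) = 11.00 / 4027 = 0.002732 m/day.
Q = K_eq · A · (Δh/L) = 0.002732 × 942 × (4.20/11.00) = 0.9825 m³/day.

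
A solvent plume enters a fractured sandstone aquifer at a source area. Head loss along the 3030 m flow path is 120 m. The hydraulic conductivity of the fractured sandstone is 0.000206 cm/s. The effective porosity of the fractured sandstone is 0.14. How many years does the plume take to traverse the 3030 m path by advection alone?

165

Convert K: 0.000206 cm/s × 864 = 0.1780 m/day.
Hydraulic gradient i = Δh / L = 120 / 3030 = 0.03960.
Darcy flux q = K · i = 0.1780 × 0.03960 = 0.007049 m/day.
Seepage velocity v = q / n_e = 0.007049 / 0.14 = 0.05035 m/day.
Travel time t = L / v = 3030 / 0.05035 = 60180 days = 164.8 years.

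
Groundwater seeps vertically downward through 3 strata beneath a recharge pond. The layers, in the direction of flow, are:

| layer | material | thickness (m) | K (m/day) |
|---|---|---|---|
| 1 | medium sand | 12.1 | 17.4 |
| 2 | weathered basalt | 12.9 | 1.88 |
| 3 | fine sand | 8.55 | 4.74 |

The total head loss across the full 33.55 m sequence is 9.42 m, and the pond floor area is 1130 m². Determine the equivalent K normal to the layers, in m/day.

3.58

Flow is perpendicular to layering, so the layers act in series and the equivalent K is the thickness-weighted harmonic mean.
Total thickness L = 12.1 + 12.9 + 8.55 = 33.55 m.
Σ(b_i/K_i) = 12.1/17.4 + 12.9/1.88 + 8.55/4.74 = 9.361 d.
K_eq = L / Σ(b_i/K_i) = 33.55 / 9.361 = 3.584 m/day.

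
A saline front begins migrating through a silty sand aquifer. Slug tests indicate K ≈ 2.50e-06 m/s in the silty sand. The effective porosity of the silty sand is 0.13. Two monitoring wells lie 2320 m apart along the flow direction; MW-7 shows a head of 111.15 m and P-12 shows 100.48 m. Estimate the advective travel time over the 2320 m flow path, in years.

Convert K: 2.50e-06 m/s × 86400 = 0.2160 m/day.
Hydraulic gradient i = (111.15 − 100.48) / 2320 = 10.67 / 2320 = 0.004599.
Darcy flux q = K · i = 0.2160 × 0.004599 = 0.0009934 m/day.
Seepage velocity v = q / n_e = 0.0009934 / 0.13 = 0.007642 m/day.
Travel time t = L / v = 2320 / 0.007642 = 3.036e+05 days = 831.2 years.

831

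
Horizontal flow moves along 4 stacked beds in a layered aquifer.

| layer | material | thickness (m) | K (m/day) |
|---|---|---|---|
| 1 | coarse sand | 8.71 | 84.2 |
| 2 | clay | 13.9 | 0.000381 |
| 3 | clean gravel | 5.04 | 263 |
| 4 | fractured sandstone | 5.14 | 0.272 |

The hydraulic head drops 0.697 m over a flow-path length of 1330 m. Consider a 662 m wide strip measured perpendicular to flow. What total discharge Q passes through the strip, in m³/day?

715

Flow is parallel to layering, so each bed carries its own Darcy discharge and the transmissivities add.
Σ(K_i·b_i) = 84.2×8.71 + 0.000381×13.9 + 263×5.04 + 0.272×5.14 = 2060 m²/day.
Hydraulic gradient i = Δh / L = 0.697 / 1330 = 0.0005241.
Q = Σ(K_i·b_i) · W · i = 2060 × 662 × 0.0005241 = 714.8 m³/day.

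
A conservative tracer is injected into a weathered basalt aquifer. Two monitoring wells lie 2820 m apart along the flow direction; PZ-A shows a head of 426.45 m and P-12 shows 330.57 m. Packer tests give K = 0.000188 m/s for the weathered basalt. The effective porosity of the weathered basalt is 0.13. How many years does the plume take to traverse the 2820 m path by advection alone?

1.82

Convert K: 0.000188 m/s × 86400 = 16.24 m/day.
Hydraulic gradient i = (426.45 − 330.57) / 2820 = 95.88 / 2820 = 0.03400.
Darcy flux q = K · i = 16.24 × 0.03400 = 0.5523 m/day.
Seepage velocity v = q / n_e = 0.5523 / 0.13 = 4.248 m/day.
Travel time t = L / v = 2820 / 4.248 = 663.8 days = 1.817 years.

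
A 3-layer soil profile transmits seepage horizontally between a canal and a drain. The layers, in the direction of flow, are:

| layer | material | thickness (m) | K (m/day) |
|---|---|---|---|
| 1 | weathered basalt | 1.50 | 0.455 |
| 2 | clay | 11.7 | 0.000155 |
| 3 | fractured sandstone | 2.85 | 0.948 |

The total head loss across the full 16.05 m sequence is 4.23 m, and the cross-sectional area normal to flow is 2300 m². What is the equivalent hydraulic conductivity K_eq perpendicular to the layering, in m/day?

Flow is perpendicular to layering, so the layers act in series and the equivalent K is the thickness-weighted harmonic mean.
Total thickness L = 1.50 + 11.7 + 2.85 = 16.05 m.
Σ(b_i/K_i) = 1.50/0.455 + 11.7/0.000155 + 2.85/0.948 = 75490 d.
K_eq = L / Σ(b_i/K_i) = 16.05 / 75490 = 0.0002126 m/day.

0.000213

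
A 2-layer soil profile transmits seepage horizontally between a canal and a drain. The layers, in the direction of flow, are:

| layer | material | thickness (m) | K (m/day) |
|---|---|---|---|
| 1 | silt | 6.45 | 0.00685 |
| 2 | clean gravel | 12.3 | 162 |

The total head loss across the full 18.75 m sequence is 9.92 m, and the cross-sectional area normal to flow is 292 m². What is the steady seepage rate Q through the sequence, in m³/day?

3.08

Flow is perpendicular to layering, so the layers act in series and the equivalent K is the thickness-weighted harmonic mean.
Total thickness L = 6.45 + 12.3 = 18.75 m.
Σ(b_i/K_i) = 6.45/0.00685 + 12.3/162 = 941.7 d.
K_eq = L / Σ(b_i/K_i) = 18.75 / 941.7 = 0.01991 m/day.
Q = K_eq · A · (Δh/L) = 0.01991 × 292 × (9.92/18.75) = 3.076 m³/day.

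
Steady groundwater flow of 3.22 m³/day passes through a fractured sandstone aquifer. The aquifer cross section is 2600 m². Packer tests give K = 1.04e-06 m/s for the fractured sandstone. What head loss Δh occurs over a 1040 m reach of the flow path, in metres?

14.3

Convert K: 1.04e-06 m/s × 86400 = 0.08986 m/day.
From Q = K·A·i, i = Q / (K·A) = 3.22 / (0.08986 × 2600) = 0.01378.
Head loss Δh = i · L = 0.01378 × 1040 = 14.33 m.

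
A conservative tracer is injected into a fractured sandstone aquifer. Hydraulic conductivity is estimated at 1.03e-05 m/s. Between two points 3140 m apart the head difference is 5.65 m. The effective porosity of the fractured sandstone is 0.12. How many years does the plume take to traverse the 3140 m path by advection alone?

Convert K: 1.03e-05 m/s × 86400 = 0.8899 m/day.
Hydraulic gradient i = Δh / L = 5.65 / 3140 = 0.001799.
Darcy flux q = K · i = 0.8899 × 0.001799 = 0.001601 m/day.
Seepage velocity v = q / n_e = 0.001601 / 0.12 = 0.01334 m/day.
Travel time t = L / v = 3140 / 0.01334 = 2.353e+05 days = 644.2 years.

644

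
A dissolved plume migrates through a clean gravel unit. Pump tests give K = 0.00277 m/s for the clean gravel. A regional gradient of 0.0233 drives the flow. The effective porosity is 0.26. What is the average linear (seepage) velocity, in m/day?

21.4

Convert K: 0.00277 m/s × 86400 = 239.3 m/day.
Hydraulic gradient i = 0.0233.
Darcy flux q = K · i = 239.3 × 0.02330 = 5.576 m/day.
Seepage velocity v = q / n_e = 5.576 / 0.26 = 21.45 m/day.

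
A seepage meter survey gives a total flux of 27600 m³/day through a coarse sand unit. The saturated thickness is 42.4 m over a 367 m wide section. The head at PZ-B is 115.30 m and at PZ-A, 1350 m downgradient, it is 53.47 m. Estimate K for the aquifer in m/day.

Cross-sectional area A = 367 × 42.4 = 15561 m².
Hydraulic gradient i = (115.30 − 53.47) / 1350 = 61.83 / 1350 = 0.04580.
From Q = K·A·i, K = Q / (A·i) = 27600 / (15561 × 0.04580) = 38.73 m/day.

38.7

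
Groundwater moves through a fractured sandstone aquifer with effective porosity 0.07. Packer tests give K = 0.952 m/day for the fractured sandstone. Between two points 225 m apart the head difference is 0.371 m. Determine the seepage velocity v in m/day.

Hydraulic gradient i = Δh / L = 0.371 / 225 = 0.001649.
Darcy flux q = K · i = 0.9520 × 0.001649 = 0.001570 m/day.
Seepage velocity v = q / n_e = 0.001570 / 0.07 = 0.02242 m/day.

0.0224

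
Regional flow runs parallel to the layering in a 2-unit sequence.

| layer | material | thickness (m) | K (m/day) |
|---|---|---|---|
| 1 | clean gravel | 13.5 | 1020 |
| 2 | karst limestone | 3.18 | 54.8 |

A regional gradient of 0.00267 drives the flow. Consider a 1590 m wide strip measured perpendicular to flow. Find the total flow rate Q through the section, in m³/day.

59200

Flow is parallel to layering, so each bed carries its own Darcy discharge and the transmissivities add.
Σ(K_i·b_i) = 1020×13.5 + 54.8×3.18 = 13944 m²/day.
Hydraulic gradient i = 0.00267.
Q = Σ(K_i·b_i) · W · i = 13944 × 1590 × 0.002670 = 59198 m³/day.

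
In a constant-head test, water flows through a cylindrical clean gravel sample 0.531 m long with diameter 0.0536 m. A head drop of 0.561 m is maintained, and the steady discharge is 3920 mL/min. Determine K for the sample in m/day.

2370

Cross-sectional area A = π·(d/2)² = π × (0.0536/2)² = 0.002256 m².
Convert discharge: 3920 mL/min = 6.533e-05 m³/s.
Darcy's law rearranged: K = Q·L / (A·Δh) = 6.533e-05 × 0.531 / (0.002256 × 0.561) = 0.02741 m/s = 2368 m/day.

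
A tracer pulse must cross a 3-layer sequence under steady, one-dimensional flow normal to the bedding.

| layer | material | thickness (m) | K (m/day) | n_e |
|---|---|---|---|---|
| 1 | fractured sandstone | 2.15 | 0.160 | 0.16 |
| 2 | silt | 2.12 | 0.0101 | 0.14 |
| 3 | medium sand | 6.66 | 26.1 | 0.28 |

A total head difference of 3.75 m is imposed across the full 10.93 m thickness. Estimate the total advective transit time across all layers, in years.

0.409

With flow normal to the layers, continuity requires the same specific discharge q through every layer.
Σ(b_i/K_i) = 2.15/0.160 + 2.12/0.0101 + 6.66/26.1 = 223.6 d.
q = Δh / Σ(b_i/K_i) = 3.75 / 223.6 = 0.01677 m/day.
In each layer the seepage velocity is v_i = q/n_i, so the layer transit time is t_i = b_i·n_i / q:
  layer 1 (fractured sandstone): t_1 = 2.15 × 0.16 / 0.01677 = 20.51 d
  layer 2 (silt): t_2 = 2.12 × 0.14 / 0.01677 = 17.70 d
  layer 3 (medium sand): t_3 = 6.66 × 0.28 / 0.01677 = 111.2 d
Total t = Σ t_i = 149.4 days = 0.4090 years.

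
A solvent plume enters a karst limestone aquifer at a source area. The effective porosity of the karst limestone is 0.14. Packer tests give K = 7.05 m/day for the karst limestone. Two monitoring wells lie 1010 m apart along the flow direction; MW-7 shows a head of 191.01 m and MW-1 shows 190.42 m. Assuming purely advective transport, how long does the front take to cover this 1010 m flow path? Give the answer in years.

Hydraulic gradient i = (191.01 − 190.42) / 1010 = 0.59 / 1010 = 0.0005842.
Darcy flux q = K · i = 7.050 × 0.0005842 = 0.004118 m/day.
Seepage velocity v = q / n_e = 0.004118 / 0.14 = 0.02942 m/day.
Travel time t = L / v = 1010 / 0.02942 = 34334 days = 94.00 years.

94.0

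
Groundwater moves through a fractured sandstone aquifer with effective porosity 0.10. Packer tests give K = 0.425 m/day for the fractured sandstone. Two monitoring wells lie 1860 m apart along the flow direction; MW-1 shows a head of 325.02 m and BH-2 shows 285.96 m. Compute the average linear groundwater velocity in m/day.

Hydraulic gradient i = (325.02 − 285.96) / 1860 = 39.06 / 1860 = 0.02100.
Darcy flux q = K · i = 0.4250 × 0.02100 = 0.008925 m/day.
Seepage velocity v = q / n_e = 0.008925 / 0.10 = 0.08925 m/day.

0.0892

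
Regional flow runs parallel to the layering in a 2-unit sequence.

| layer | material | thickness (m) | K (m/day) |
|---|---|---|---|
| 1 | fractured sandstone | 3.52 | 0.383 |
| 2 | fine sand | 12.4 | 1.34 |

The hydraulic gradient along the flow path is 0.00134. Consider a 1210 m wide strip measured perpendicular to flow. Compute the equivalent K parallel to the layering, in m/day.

Flow is parallel to layering, so each bed carries its own Darcy discharge and the transmissivities add.
Σ(K_i·b_i) = 0.383×3.52 + 1.34×12.4 = 17.96 m²/day.
Total thickness b = 15.92 m, so K_eq = Σ(K_i·b_i)/b = 1.128 m/day.

1.13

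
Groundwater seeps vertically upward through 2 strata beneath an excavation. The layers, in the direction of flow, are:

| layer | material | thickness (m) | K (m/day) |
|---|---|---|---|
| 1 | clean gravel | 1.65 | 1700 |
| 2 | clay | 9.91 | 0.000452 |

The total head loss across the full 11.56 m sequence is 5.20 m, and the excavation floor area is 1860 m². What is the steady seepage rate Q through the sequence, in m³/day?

0.441

Flow is perpendicular to layering, so the layers act in series and the equivalent K is the thickness-weighted harmonic mean.
Total thickness L = 1.65 + 9.91 = 11.56 m.
Σ(b_i/K_i) = 1.65/1700 + 9.91/0.000452 = 21925 d.
K_eq = L / Σ(b_i/K_i) = 11.56 / 21925 = 0.0005273 m/day.
Q = K_eq · A · (Δh/L) = 0.0005273 × 1860 × (5.20/11.56) = 0.4411 m³/day.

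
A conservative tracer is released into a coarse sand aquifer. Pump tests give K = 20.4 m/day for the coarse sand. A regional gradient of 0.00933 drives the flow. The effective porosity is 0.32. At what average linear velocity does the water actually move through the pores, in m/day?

0.595

Hydraulic gradient i = 0.00933.
Darcy flux q = K · i = 20.40 × 0.009330 = 0.1903 m/day.
Seepage velocity v = q / n_e = 0.1903 / 0.32 = 0.5948 m/day.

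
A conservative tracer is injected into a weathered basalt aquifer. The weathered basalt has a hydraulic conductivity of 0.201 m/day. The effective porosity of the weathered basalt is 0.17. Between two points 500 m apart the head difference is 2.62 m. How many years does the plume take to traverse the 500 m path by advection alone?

Hydraulic gradient i = Δh / L = 2.62 / 500 = 0.005240.
Darcy flux q = K · i = 0.2010 × 0.005240 = 0.001053 m/day.
Seepage velocity v = q / n_e = 0.001053 / 0.17 = 0.006196 m/day.
Travel time t = L / v = 500 / 0.006196 = 80703 days = 221.0 years.

221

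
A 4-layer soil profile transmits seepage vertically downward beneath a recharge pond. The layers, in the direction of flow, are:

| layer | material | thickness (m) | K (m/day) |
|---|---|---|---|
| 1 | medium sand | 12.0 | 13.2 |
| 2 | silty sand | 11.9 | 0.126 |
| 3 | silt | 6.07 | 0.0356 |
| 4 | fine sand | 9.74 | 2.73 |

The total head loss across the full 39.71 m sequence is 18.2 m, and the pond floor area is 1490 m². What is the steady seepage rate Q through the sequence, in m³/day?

Flow is perpendicular to layering, so the layers act in series and the equivalent K is the thickness-weighted harmonic mean.
Total thickness L = 12.0 + 11.9 + 6.07 + 9.74 = 39.71 m.
Σ(b_i/K_i) = 12.0/13.2 + 11.9/0.126 + 6.07/0.0356 + 9.74/2.73 = 269.4 d.
K_eq = L / Σ(b_i/K_i) = 39.71 / 269.4 = 0.1474 m/day.
Q = K_eq · A · (Δh/L) = 0.1474 × 1490 × (18.2/39.71) = 100.7 m³/day.

101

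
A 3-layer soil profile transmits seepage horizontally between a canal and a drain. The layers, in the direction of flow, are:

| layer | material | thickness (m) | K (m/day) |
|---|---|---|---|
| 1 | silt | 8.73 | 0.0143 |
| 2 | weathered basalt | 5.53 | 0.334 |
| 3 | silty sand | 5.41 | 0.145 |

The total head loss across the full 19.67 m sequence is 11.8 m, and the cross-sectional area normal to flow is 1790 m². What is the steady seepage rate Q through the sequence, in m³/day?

Flow is perpendicular to layering, so the layers act in series and the equivalent K is the thickness-weighted harmonic mean.
Total thickness L = 8.73 + 5.53 + 5.41 = 19.67 m.
Σ(b_i/K_i) = 8.73/0.0143 + 5.53/0.334 + 5.41/0.145 = 664.4 d.
K_eq = L / Σ(b_i/K_i) = 19.67 / 664.4 = 0.02961 m/day.
Q = K_eq · A · (Δh/L) = 0.02961 × 1790 × (11.8/19.67) = 31.79 m³/day.

31.8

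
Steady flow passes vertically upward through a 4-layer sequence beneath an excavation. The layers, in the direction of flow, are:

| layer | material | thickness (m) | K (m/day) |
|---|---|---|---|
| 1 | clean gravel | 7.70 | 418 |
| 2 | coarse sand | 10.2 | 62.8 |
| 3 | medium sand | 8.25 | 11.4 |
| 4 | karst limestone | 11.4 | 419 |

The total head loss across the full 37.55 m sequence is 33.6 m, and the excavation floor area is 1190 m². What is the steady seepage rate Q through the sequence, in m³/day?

42900

Flow is perpendicular to layering, so the layers act in series and the equivalent K is the thickness-weighted harmonic mean.
Total thickness L = 7.70 + 10.2 + 8.25 + 11.4 = 37.55 m.
Σ(b_i/K_i) = 7.70/418 + 10.2/62.8 + 8.25/11.4 + 11.4/419 = 0.9317 d.
K_eq = L / Σ(b_i/K_i) = 37.55 / 0.9317 = 40.30 m/day.
Q = K_eq · A · (Δh/L) = 40.30 × 1190 × (33.6/37.55) = 42914 m³/day.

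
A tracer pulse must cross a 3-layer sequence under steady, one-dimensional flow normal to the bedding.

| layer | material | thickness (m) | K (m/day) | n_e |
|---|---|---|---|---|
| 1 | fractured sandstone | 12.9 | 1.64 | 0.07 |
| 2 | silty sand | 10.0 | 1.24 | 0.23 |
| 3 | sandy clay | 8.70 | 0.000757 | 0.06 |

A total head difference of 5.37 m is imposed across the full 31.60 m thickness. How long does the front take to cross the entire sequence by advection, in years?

21.9

With flow normal to the layers, continuity requires the same specific discharge q through every layer.
Σ(b_i/K_i) = 12.9/1.64 + 10.0/1.24 + 8.70/0.000757 = 11509 d.
q = Δh / Σ(b_i/K_i) = 5.37 / 11509 = 0.0004666 m/day.
In each layer the seepage velocity is v_i = q/n_i, so the layer transit time is t_i = b_i·n_i / q:
  layer 1 (fractured sandstone): t_1 = 12.9 × 0.07 / 0.0004666 = 1935 d
  layer 2 (silty sand): t_2 = 10.0 × 0.23 / 0.0004666 = 4929 d
  layer 3 (sandy clay): t_3 = 8.70 × 0.06 / 0.0004666 = 1119 d
Total t = Σ t_i = 7983 days = 21.86 years.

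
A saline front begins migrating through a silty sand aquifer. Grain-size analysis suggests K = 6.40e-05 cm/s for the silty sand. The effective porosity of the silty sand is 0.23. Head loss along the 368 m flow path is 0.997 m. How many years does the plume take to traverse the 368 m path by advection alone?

Convert K: 6.40e-05 cm/s × 864 = 0.05530 m/day.
Hydraulic gradient i = Δh / L = 0.997 / 368 = 0.002709.
Darcy flux q = K · i = 0.05530 × 0.002709 = 0.0001498 m/day.
Seepage velocity v = q / n_e = 0.0001498 / 0.23 = 0.0006513 m/day.
Travel time t = L / v = 368 / 0.0006513 = 5.650e+05 days = 1547 years.

1550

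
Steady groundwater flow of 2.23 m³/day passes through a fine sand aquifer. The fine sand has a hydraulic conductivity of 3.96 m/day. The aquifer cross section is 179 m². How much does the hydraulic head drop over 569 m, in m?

From Q = K·A·i, i = Q / (K·A) = 2.23 / (3.960 × 179.0) = 0.003146.
Head loss Δh = i · L = 0.003146 × 569 = 1.790 m.

1.79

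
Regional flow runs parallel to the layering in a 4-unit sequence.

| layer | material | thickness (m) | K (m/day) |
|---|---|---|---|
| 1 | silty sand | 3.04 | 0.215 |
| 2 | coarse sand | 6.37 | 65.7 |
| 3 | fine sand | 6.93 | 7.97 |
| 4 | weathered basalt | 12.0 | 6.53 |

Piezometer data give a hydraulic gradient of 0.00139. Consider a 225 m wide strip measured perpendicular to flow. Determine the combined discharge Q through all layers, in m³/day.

Flow is parallel to layering, so each bed carries its own Darcy discharge and the transmissivities add.
Σ(K_i·b_i) = 0.215×3.04 + 65.7×6.37 + 7.97×6.93 + 6.53×12.0 = 552.8 m²/day.
Hydraulic gradient i = 0.00139.
Q = Σ(K_i·b_i) · W · i = 552.8 × 225 × 0.001390 = 172.9 m³/day.

173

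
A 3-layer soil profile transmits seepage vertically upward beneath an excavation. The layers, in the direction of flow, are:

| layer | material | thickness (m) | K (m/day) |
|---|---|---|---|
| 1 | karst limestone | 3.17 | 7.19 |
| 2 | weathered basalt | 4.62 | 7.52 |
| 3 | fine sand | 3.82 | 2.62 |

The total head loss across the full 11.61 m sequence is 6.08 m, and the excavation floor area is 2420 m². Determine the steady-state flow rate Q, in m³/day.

5850

Flow is perpendicular to layering, so the layers act in series and the equivalent K is the thickness-weighted harmonic mean.
Total thickness L = 3.17 + 4.62 + 3.82 = 11.61 m.
Σ(b_i/K_i) = 3.17/7.19 + 4.62/7.52 + 3.82/2.62 = 2.513 d.
K_eq = L / Σ(b_i/K_i) = 11.61 / 2.513 = 4.619 m/day.
Q = K_eq · A · (Δh/L) = 4.619 × 2420 × (6.08/11.61) = 5854 m³/day.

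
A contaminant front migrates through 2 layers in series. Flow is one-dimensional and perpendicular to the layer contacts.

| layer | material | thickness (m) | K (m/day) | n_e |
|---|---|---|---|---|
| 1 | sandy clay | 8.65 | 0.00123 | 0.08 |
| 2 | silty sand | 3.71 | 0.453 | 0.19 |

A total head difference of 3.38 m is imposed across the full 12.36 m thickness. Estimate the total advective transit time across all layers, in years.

7.97

With flow normal to the layers, continuity requires the same specific discharge q through every layer.
Σ(b_i/K_i) = 8.65/0.00123 + 3.71/0.453 = 7041 d.
q = Δh / Σ(b_i/K_i) = 3.38 / 7041 = 0.0004801 m/day.
In each layer the seepage velocity is v_i = q/n_i, so the layer transit time is t_i = b_i·n_i / q:
  layer 1 (sandy clay): t_1 = 8.65 × 0.08 / 0.0004801 = 1441 d
  layer 2 (silty sand): t_2 = 3.71 × 0.19 / 0.0004801 = 1468 d
Total t = Σ t_i = 2910 days = 7.967 years.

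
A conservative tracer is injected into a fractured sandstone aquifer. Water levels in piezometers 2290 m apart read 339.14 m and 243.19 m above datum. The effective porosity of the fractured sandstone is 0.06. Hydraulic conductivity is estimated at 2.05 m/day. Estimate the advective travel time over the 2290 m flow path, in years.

Hydraulic gradient i = (339.14 − 243.19) / 2290 = 95.95 / 2290 = 0.04190.
Darcy flux q = K · i = 2.050 × 0.04190 = 0.08589 m/day.
Seepage velocity v = q / n_e = 0.08589 / 0.06 = 1.432 m/day.
Travel time t = L / v = 2290 / 1.432 = 1600 days = 4.380 years.

4.38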